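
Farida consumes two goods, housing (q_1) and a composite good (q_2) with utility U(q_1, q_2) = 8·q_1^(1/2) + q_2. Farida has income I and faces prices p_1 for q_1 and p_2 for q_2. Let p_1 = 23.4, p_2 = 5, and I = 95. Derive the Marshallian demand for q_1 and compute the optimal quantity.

Utility is quasi-linear in q_2; the FOC for q_1 is 4/√q_1 = p_1/p_2.
Solve: √q_1 = 4·p_2/p_1, so q_1*(p_1,p_2) = (4·p_2/p_1)², and q_2* = (I − p_1·q_1*)/p_2.
Plugging in: q_1* = (4·5/23.4)² = 0.7305.

q_1* = 0.7305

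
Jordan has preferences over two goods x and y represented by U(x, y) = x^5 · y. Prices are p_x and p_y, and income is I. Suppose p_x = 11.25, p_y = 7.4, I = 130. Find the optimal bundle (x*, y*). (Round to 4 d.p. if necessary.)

At p_x=11.25, p_y=7.4, I=130: x* = 5/6·130/11.25 = 9.6296, y* = 2.9279.

x* = 9.6296, y* = 2.9279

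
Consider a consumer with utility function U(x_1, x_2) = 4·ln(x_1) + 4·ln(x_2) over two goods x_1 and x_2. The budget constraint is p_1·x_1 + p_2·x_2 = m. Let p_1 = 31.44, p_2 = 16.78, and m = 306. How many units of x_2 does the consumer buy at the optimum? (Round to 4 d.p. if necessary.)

x_2* = 9.118

Demand: x_1*(p_1,p_2,m) = 0.5·m/p_1 and x_2* = 0.5·m/p_2.
At p_1=31.44, p_2=16.78, m=306: x_2* = 0.5·306/16.78 = 9.118.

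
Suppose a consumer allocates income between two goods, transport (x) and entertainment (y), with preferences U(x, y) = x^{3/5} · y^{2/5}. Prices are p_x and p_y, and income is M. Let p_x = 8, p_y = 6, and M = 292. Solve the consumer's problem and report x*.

The MRS is (3/2)·y/x. Set MRS = p_x/p_y.
Rearranging, p_y·y = (2/3)·p_x·x. Substituting into the budget gives p_x·x·(1 + (2/3)) = M.
Demand: x*(p_x,p_y,M) = 0.6·M/p_x and y* = 0.4·M/p_y.
At p_x=8, p_y=6, M=292: x* = 0.6·292/8 = 21.9.

x* = 21.9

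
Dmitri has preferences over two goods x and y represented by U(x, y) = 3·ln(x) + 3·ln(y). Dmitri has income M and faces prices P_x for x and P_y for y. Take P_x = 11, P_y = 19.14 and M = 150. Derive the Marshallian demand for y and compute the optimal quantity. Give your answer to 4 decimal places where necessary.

y* = 3.9185

MU_x/MU_y = (3·y)/(3·x); tangency sets this equal to P_x/P_y.
So 3·P_y·y = 3·P_x·x; combined with the budget, a share 0.5 of income goes to x.
Demand: x*(P_x,P_y,M) = 0.5·M/P_x and y* = 0.5·M/P_y.
At P_x=11, P_y=19.14, M=150: y* = 0.5·150/19.14 = 3.9185.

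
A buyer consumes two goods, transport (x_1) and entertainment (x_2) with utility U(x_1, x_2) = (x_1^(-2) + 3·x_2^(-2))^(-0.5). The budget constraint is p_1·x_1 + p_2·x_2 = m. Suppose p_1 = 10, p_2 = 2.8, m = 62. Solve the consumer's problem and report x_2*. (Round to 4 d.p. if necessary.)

x_2* = 8.4514

MRS = MU_x_1/MU_x_2 = (1/3)·(x_2/x_1)^(3). Set equal to p_1/p_2.
Solve for the ratio: x_2/x_1 = [3·p_1/p_2]^(1/3).
With the ratio pinned down, the budget gives x_1* = m/(p_1 + p_2·(x_2/x_1)) and x_2* = (x_2/x_1)·x_1*.
Numerically x_2/x_1 = 2.204556, so x_1* = 62/(10 + 2.8·2.204556) = 3.8336 and x_2* = 2.204556·3.8336 = 8.4514.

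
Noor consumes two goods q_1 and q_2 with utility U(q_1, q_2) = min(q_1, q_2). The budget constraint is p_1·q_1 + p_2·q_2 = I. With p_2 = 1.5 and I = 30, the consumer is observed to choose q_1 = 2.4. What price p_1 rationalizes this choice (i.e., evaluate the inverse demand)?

p_1 = 11

Leontief preferences: the optimum is at the kink where q_1/1 = q_2/1, i.e. q_2 = q_1.
Budget: p_1·q_1 + p_2·q_1 = I, so (p_1 + p_2)·q_1 = I.
Demand: q_1*(p_1,p_2,I) = I/(p_1 + p_2), q_2* = I/(p_1 + p_2).
Set q_1* = 2.4 in the demand function and solve for p_1: p_1 = 11.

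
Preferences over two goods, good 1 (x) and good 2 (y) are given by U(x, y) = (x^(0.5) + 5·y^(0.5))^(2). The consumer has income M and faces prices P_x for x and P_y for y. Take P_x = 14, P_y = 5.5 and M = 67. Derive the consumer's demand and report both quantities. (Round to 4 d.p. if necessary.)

x* = 0.074, y* = 11.9934

MU_x ∝ x^(-0.5), MU_y ∝ 5·y^(-0.5), so MRS = (1/5)·(y/x)^(0.5) = P_x/P_y.
Solve for the ratio: y/x = [5·P_x/P_y]^(2).
Substitute y = (y/x)·x into the budget: x* = M/(P_x + P_y·(y/x)).
Numerically y/x = 161.983471, so x* = 67/(14 + 5.5·161.983471) = 0.074 and y* = 161.983471·0.074 = 11.9934.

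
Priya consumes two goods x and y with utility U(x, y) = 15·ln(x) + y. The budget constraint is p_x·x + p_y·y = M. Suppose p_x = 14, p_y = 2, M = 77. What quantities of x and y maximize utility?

Set MRS = p_x/p_y: (15/x)/1 = p_x/p_y.
So x*(p_x,p_y) = 15·p_y/p_x, independent of income; and y* = (M − 15·p_y)/p_y.
At the given prices: x* = 15·2/14 = 2.1429, and y* = 23.5.

x* = 2.1429, y* = 23.5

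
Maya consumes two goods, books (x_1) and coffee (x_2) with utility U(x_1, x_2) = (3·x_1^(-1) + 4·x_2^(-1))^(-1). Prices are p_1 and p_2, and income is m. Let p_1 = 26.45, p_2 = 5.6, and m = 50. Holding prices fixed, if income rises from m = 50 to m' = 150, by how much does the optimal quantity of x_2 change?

MU_x_1 ∝ 3·x_1^(-2), MU_x_2 ∝ 4·x_2^(-2), so MRS = (3/4)·(x_2/x_1)^(2) = p_1/p_2.
Solve for the ratio: x_2/x_1 = [(4/3)·p_1/p_2]^(0.5).
Substitute x_2 = (x_2/x_1)·x_1 into the budget: x_1* = m/(p_1 + p_2·(x_2/x_1)).
Numerically x_2/x_1 = 2.509506, so x_1* = 50/(26.45 + 5.6·2.509506) = 1.2345 and x_2* = 2.509506·1.2345 = 3.0979.
At m' = 150: x_2* = 9.2937. Change: 9.2937 − 3.0979 = 6.1958.

Δx_2* = 6.1958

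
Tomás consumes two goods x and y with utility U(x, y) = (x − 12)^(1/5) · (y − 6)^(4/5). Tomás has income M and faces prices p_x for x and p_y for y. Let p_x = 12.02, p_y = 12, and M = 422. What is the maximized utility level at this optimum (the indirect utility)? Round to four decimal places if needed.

V = 10.3923

MRS = (1/4)·(y−6)/(x−12). Tangency with p_x/p_y gives y−6 = 4·(p_x/p_y)·(x−12).
After buying the subsistence bundle (12, 6), a share 0.2 of the remaining income goes to x: x* = 12 + 0.2·(M − 12p_x − 6p_y)/p_x.
Discretionary income = 422 − 12·12.02 − 6·12 = 205.76; x* = 12 + 0.2·205.76/12.02 = 15.4236; y* = 6 + 0.8·205.76/12 = 19.7173.
Utility at the optimum: U(15.4236, 19.7173) = 10.3923.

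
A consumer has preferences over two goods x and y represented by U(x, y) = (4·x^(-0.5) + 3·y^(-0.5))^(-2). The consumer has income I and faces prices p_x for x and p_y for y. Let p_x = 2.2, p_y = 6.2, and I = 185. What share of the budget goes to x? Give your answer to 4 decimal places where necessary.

MU_x ∝ 4·x^(-1.5), MU_y ∝ 3·y^(-1.5), so MRS = (4/3)·(y/x)^(1.5) = p_x/p_y.
Hence y/x = ((3/4)·p_x/p_y)^(1/(1.5)), i.e. raised to the 2/3 power.
Substitute y = (y/x)·x into the budget: x* = I/(p_x + p_y·(y/x)).
Numerically y/x = 0.413741, so x* = 185/(2.2 + 6.2·0.413741) = 38.8232 and y* = 0.413741·38.8232 = 16.0627.
Expenditure on x: 2.2·38.8232 = 85.411; share = 0.4617.

share on x = 0.4617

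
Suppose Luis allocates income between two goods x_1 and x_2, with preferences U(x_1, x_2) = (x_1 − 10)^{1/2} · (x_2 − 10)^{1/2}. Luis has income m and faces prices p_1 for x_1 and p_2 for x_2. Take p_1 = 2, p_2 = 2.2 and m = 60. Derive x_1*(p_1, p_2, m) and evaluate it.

After buying the subsistence bundle (10, 10), a share 0.5 of the remaining income goes to x_1: x_1* = 10 + 0.5·(m − 10p_1 − 10p_2)/p_1.
Discretionary income = 60 − 10·2 − 10·2.2 = 18; x_1* = 10 + 0.5·18/2 = 14.5.

x_1* = 14.5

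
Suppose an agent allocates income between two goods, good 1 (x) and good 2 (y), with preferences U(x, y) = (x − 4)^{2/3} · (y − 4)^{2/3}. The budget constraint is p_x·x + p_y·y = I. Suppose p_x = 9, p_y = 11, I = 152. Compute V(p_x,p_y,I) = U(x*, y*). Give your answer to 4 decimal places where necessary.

This is Cobb-Douglas in (x−4, y−4): tangency gives 2/3·p_y·(y−4) = 2/3·p_x·(x−4).
After buying the subsistence bundle (4, 4), a share 0.5 of the remaining income goes to x: x* = 4 + 0.5·(I − 4p_x − 4p_y)/p_x.
Discretionary income = 152 − 4·9 − 4·11 = 72; x* = 4 + 0.5·72/9 = 8; y* = 4 + 0.5·72/11 = 7.2727.
Utility at the optimum: U(8, 7.2727) = 5.5545.

V = 5.5545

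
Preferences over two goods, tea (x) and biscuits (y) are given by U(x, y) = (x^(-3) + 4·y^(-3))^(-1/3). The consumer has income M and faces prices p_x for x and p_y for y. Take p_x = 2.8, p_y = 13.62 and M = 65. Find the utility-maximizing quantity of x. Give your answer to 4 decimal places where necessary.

MU_x ∝ x^(-4), MU_y ∝ 4·y^(-4), so MRS = (1/4)·(y/x)^(4) = p_x/p_y.
Hence y/x = (4·p_x/p_y)^(1/(4)), i.e. raised to the 0.25 power.
Substitute y = (y/x)·x into the budget: x* = M/(p_x + p_y·(y/x)).
Numerically y/x = 0.95227, so x* = 65/(2.8 + 13.62·0.95227) = 4.1218.

x* = 4.1218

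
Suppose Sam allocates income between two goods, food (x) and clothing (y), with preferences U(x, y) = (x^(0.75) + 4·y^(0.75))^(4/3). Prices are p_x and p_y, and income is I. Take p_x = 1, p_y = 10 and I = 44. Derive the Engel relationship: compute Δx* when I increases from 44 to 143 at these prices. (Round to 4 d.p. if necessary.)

MRS = MU_x/MU_y = (1/4)·(y/x)^(0.25). Set equal to p_x/p_y.
Solve for the ratio: y/x = [4·p_x/p_y]^(4).
With the ratio pinned down, the budget gives x* = I/(p_x + p_y·(y/x)) and y* = (y/x)·x*.
Numerically y/x = 0.0256, so x* = 44/(1 + 10·0.0256) = 35.0318.
At I' = 143: x* = 113.8535. Change: 113.8535 − 35.0318 = 78.8217.

Δx* = 78.8217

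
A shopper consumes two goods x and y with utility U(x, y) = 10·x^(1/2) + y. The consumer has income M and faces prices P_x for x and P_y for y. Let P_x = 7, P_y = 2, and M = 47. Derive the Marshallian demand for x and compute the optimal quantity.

x* = 2.0408

MU_x = 5/√x, MU_y = 1. Tangency: 5/√x = P_x/P_y.
Thus x* = (5·P_y/P_x)² — independent of M — with the rest of income spent on y.
Plugging in: x* = (5·2/7)² = 2.0408.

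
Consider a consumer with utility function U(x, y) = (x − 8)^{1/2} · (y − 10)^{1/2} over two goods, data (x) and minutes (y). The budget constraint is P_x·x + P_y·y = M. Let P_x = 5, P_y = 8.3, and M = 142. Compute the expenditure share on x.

share on x = 0.3486

Discretionary income = 142 − 8·5 − 10·8.3 = 19; x* = 8 + 0.5·19/5 = 9.9; y* = 10 + 0.5·19/8.3 = 11.1446.
Expenditure on x: 5·9.9 = 49.5; share = 0.3486.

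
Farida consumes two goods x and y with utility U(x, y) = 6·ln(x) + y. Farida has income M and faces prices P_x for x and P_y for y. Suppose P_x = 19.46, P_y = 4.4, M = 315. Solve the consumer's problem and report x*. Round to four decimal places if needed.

x* = 1.3566

At the given prices: x* = 6·4.4/19.46 = 1.3566.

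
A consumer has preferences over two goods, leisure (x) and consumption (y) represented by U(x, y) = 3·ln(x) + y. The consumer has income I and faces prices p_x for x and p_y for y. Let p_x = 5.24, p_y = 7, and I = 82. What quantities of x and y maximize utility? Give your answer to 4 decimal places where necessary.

x* = 4.0076, y* = 8.7143

Set MRS = p_x/p_y: (3/x)/1 = p_x/p_y.
So x*(p_x,p_y) = 3·p_y/p_x, independent of income; and y* = (I − 3·p_y)/p_y.
At the given prices: x* = 3·7/5.24 = 4.0076, and y* = 8.7143.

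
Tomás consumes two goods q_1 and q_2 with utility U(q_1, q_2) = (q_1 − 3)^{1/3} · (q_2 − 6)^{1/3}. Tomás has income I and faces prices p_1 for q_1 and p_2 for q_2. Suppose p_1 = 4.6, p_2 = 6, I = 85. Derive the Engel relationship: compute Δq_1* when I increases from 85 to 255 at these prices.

Δq_1* = 18.4783

Discretionary income = 85 − 3·4.6 − 6·6 = 35.2; q_1* = 3 + 0.5·35.2/4.6 = 6.8261.
At I' = 255: q_1* = 25.3043. Change: 25.3043 − 6.8261 = 18.4783.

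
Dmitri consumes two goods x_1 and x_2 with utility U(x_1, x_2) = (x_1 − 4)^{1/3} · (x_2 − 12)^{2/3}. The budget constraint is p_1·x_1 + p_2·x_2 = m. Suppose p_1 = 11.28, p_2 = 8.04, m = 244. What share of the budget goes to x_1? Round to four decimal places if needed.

MRS = (1/2)·(x_2−12)/(x_1−4). Tangency with p_1/p_2 gives x_2−12 = 2·(p_1/p_2)·(x_1−4).
Substituting into the budget: x_1* = 4 + 1/3·(m − 4·p_1 − 12·p_2)/p_1, and x_2* = 12 + 2/3·(…)/p_2.
Discretionary income = 244 − 4·11.28 − 12·8.04 = 102.4; x_1* = 4 + 1/3·102.4/11.28 = 7.026; x_2* = 12 + 2/3·102.4/8.04 = 20.4909.
Expenditure on x_1: 11.28·7.026 = 79.2533; share = 0.3248.

share on x_1 = 0.3248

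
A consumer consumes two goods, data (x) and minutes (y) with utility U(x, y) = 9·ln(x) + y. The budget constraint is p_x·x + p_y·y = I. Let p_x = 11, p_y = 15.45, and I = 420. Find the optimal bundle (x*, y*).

x* = 12.6409, y* = 18.1845

Set MRS = p_x/p_y: (9/x)/1 = p_x/p_y.
So x*(p_x,p_y) = 9·p_y/p_x, independent of income; and y* = (I − 9·p_y)/p_y.
At the given prices: x* = 9·15.45/11 = 12.6409, and y* = 18.1845.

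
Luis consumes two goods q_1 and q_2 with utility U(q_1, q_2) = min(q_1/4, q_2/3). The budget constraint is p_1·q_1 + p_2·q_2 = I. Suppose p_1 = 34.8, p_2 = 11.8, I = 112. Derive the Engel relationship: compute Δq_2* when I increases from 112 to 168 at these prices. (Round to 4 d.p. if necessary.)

Demand: q_1*(p_1,p_2,I) = 4·I/(4·p_1 + 3·p_2), q_2* = 3·I/(4·p_1 + 3·p_2).
Here 4·34.8 + 3·11.8 = 174.6, giving q_2* = 1.9244.
At I' = 168: q_2* = 2.8866. Change: 2.8866 − 1.9244 = 0.9622.

Δq_2* = 0.9622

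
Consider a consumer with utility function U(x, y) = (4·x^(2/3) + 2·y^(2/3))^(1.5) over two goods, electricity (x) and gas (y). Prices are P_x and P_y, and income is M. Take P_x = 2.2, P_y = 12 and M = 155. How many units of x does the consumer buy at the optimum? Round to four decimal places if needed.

MRS = MU_x/MU_y = 2·(y/x)^(1/3). Set equal to P_x/P_y.
Hence y/x = ((1/2)·P_x/P_y)^(1/(1/3)), i.e. raised to the 3 power.
Substitute y = (y/x)·x into the budget: x* = M/(P_x + P_y·(y/x)).
Numerically y/x = 0.00077, so x* = 155/(2.2 + 12·0.00077) = 70.1598.

x* = 70.1598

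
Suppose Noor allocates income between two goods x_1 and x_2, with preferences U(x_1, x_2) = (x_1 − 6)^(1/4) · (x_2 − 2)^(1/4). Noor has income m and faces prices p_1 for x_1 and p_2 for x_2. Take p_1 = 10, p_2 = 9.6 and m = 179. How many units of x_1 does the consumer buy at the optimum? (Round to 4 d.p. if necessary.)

x_1* = 10.99

This is Cobb-Douglas in (x_1−6, x_2−2): tangency gives 0.25·p_2·(x_2−2) = 0.25·p_1·(x_1−6).
After buying the subsistence bundle (6, 2), a share 0.5 of the remaining income goes to x_1: x_1* = 6 + 0.5·(m − 6p_1 − 2p_2)/p_1.
Discretionary income = 179 − 6·10 − 2·9.6 = 99.8; x_1* = 6 + 0.5·99.8/10 = 10.99.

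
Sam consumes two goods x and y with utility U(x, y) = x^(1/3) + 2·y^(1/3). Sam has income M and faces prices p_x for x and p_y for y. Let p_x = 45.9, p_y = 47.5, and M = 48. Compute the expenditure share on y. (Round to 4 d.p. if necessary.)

share on y = 0.7355

Substitute y = (y/x)·x into the budget: x* = M/(p_x + p_y·(y/x)).
Numerically y/x = 2.686727, so x* = 48/(45.9 + 47.5·2.686727) = 0.2766 and y* = 2.686727·0.2766 = 0.7432.
Expenditure on y: 47.5·0.7432 = 35.3029; share = 0.7355.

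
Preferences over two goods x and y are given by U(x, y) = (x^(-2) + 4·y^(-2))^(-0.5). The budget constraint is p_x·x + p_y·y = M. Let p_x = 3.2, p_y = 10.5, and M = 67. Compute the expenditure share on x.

share on x = 0.222

MU_x ∝ x^(-3), MU_y ∝ 4·y^(-3), so MRS = (1/4)·(y/x)^(3) = p_x/p_y.
Hence y/x = (4·p_x/p_y)^(1/(3)), i.e. raised to the 1/3 power.
Substitute y = (y/x)·x into the budget: x* = M/(p_x + p_y·(y/x)).
Numerically y/x = 1.068252, so x* = 67/(3.2 + 10.5·1.068252) = 4.6474 and y* = 1.068252·4.6474 = 4.9646.
Expenditure on x: 3.2·4.6474 = 14.8717; share = 0.222.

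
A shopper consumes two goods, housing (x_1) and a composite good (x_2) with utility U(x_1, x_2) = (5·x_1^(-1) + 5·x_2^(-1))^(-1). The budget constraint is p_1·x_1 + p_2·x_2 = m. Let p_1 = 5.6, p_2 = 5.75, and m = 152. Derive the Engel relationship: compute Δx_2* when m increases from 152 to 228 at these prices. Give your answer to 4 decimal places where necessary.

Δx_2* = 6.6524

MRS = MU_x_1/MU_x_2 = (x_2/x_1)^(2). Set equal to p_1/p_2.
Solve for the ratio: x_2/x_1 = [p_1/p_2]^(0.5).
Substitute x_2 = (x_2/x_1)·x_1 into the budget: x_1* = m/(p_1 + p_2·(x_2/x_1)).
Numerically x_2/x_1 = 0.98687, so x_1* = 152/(5.6 + 5.75·0.98687) = 13.4817 and x_2* = 0.98687·13.4817 = 13.3047.
At m' = 228: x_2* = 19.9571. Change: 19.9571 − 13.3047 = 6.6524.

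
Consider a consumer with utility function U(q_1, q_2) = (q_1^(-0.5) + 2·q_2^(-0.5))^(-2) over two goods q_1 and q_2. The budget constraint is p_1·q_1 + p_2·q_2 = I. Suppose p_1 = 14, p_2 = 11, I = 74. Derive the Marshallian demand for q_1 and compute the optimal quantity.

q_1* = 2.1445

MU_q_1 ∝ q_1^(-1.5), MU_q_2 ∝ 2·q_2^(-1.5), so MRS = (1/2)·(q_2/q_1)^(1.5) = p_1/p_2.
Hence q_2/q_1 = (2·p_1/p_2)^(1/(1.5)), i.e. raised to the 2/3 power.
Substitute q_2 = (q_2/q_1)·q_1 into the budget: q_1* = I/(p_1 + p_2·(q_2/q_1)).
Numerically q_2/q_1 = 1.864276, so q_1* = 74/(14 + 11·1.864276) = 2.1445.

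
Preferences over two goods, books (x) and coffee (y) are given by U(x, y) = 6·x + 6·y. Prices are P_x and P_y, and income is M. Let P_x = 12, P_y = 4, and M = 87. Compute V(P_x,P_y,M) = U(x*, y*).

V = 130.5

Linear utility — the consumer picks whichever good has higher MU/price: 6/12 = 0.5 vs 6/4 = 1.5.
y gives more utility per dollar, so spend all income on y: y* = M/P_y, x* = 0.
Numerically: x* = 0, y* = 21.75.
Utility at the optimum: U(0, 21.75) = 130.5.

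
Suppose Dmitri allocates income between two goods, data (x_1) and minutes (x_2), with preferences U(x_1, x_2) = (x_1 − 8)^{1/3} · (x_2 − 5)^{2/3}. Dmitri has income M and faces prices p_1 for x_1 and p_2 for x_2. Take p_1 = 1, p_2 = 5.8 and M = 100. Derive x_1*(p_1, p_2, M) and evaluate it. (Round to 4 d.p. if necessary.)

x_1* = 29

This is Cobb-Douglas in (x_1−8, x_2−5): tangency gives 1/3·p_2·(x_2−5) = 2/3·p_1·(x_1−8).
Substituting into the budget: x_1* = 8 + 1/3·(M − 8·p_1 − 5·p_2)/p_1, and x_2* = 5 + 2/3·(…)/p_2.
Discretionary income = 100 − 8·1 − 5·5.8 = 63; x_1* = 8 + 1/3·63/1 = 29.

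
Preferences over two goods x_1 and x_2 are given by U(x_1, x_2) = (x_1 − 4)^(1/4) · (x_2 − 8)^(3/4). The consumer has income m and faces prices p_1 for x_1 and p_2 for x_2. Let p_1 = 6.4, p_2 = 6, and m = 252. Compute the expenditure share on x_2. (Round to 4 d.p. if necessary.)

Let x_1' = x_1−4, x_2' = x_2−8. MRS = (1/3)·x_2'/x_1' = p_1/p_2.
Substituting into the budget: x_1* = 4 + 0.25·(m − 4·p_1 − 8·p_2)/p_1, and x_2* = 8 + 0.75·(…)/p_2.
Discretionary income = 252 − 4·6.4 − 8·6 = 178.4; x_1* = 4 + 0.25·178.4/6.4 = 10.9688; x_2* = 8 + 0.75·178.4/6 = 30.3.
Expenditure on x_2: 6·30.3 = 181.8; share = 0.7214.

share on x_2 = 0.7214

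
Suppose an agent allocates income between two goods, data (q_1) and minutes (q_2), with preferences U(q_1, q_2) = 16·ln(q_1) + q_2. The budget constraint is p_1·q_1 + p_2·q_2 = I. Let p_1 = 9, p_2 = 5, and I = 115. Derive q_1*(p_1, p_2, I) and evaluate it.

MU_q_1 = 16/q_1, MU_q_2 = 1. Tangency: 16/q_1 = p_1/p_2.
So q_1*(p_1,p_2) = 16·p_2/p_1, independent of income; and q_2* = (I − 16·p_2)/p_2.
At the given prices: q_1* = 16·5/9 = 8.8889.

q_1* = 8.8889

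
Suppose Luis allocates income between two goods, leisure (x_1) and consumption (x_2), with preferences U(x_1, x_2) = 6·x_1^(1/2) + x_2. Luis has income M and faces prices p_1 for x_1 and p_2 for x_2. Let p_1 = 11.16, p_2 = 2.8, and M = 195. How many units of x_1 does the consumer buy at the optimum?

x_1* = 0.5665

MU_x_1 = 3/√x_1, MU_x_2 = 1. Tangency: 3/√x_1 = p_1/p_2.
Solve: √x_1 = 3·p_2/p_1, so x_1*(p_1,p_2) = (3·p_2/p_1)², and x_2* = (M − p_1·x_1*)/p_2.
Plugging in: x_1* = (3·2.8/11.16)² = 0.5665.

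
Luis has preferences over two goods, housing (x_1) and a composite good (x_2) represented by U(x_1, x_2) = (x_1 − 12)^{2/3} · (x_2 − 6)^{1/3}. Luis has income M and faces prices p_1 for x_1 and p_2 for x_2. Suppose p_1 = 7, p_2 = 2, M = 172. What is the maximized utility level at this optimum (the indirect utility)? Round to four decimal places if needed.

This is Cobb-Douglas in (x_1−12, x_2−6): tangency gives 2/3·p_2·(x_2−6) = 1/3·p_1·(x_1−12).
Substituting into the budget: x_1* = 12 + 2/3·(M − 12·p_1 − 6·p_2)/p_1, and x_2* = 6 + 1/3·(…)/p_2.
Discretionary income = 172 − 12·7 − 6·2 = 76; x_1* = 12 + 2/3·76/7 = 19.2381; x_2* = 6 + 1/3·76/2 = 18.6667.
Utility at the optimum: U(19.2381, 18.6667) = 8.7224.

V = 8.7224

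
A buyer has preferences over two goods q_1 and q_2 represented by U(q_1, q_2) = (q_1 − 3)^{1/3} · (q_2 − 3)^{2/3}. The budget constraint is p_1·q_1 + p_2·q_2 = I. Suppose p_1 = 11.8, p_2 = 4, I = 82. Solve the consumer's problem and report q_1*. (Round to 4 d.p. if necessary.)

MRS = (1/2)·(q_2−3)/(q_1−3). Tangency with p_1/p_2 gives q_2−3 = 2·(p_1/p_2)·(q_1−3).
Substituting into the budget: q_1* = 3 + 1/3·(I − 3·p_1 − 3·p_2)/p_1, and q_2* = 3 + 2/3·(…)/p_2.
Discretionary income = 82 − 3·11.8 − 3·4 = 34.6; q_1* = 3 + 1/3·34.6/11.8 = 3.9774.

q_1* = 3.9774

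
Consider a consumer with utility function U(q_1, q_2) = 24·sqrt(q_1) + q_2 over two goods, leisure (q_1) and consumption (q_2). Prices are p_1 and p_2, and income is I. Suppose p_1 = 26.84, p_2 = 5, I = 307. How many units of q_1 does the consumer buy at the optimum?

Set MRS = p_1/p_2: 12·q_1^(−1/2) = p_1/p_2.
Solve: √q_1 = 12·p_2/p_1, so q_1*(p_1,p_2) = (12·p_2/p_1)², and q_2* = (I − p_1·q_1*)/p_2.
Plugging in: q_1* = (12·5/26.84)² = 4.9973.

q_1* = 4.9973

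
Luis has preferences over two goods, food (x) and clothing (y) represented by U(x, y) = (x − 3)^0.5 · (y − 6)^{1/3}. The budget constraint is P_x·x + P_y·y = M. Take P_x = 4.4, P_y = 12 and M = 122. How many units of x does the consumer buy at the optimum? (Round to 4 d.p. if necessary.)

x* = 8.0182

Let x' = x−3, y' = y−6. MRS = (3/2)·y'/x' = P_x/P_y.
After buying the subsistence bundle (3, 6), a share 0.6 of the remaining income goes to x: x* = 3 + 0.6·(M − 3P_x − 6P_y)/P_x.
Discretionary income = 122 − 3·4.4 − 6·12 = 36.8; x* = 3 + 0.6·36.8/4.4 = 8.0182.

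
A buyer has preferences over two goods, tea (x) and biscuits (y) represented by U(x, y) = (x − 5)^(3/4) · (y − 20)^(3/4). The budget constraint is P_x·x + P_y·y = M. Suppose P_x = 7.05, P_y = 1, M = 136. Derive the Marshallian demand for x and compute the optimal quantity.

MRS = (y−20)/(x−5). Tangency with P_x/P_y gives y−20 = (P_x/P_y)·(x−5).
After buying the subsistence bundle (5, 20), a share 0.5 of the remaining income goes to x: x* = 5 + 0.5·(M − 5P_x − 20P_y)/P_x.
Discretionary income = 136 − 5·7.05 − 20·1 = 80.75; x* = 5 + 0.5·80.75/7.05 = 10.727.

x* = 10.727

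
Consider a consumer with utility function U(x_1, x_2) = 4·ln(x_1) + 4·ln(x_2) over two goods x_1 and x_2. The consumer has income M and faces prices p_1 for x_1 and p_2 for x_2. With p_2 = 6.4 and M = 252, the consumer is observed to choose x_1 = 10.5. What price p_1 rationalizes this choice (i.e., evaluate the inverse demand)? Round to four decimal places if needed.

Tangency: MRS = x_2/x_1 = p_1/p_2.
So 4·p_2·x_2 = 4·p_1·x_1; combined with the budget, a share 0.5 of income goes to x_1.
Demand: x_1*(p_1,p_2,M) = 0.5·M/p_1 and x_2* = 0.5·M/p_2.
Set x_1* = 10.5 in the demand function and solve for p_1: p_1 = 12.

p_1 = 12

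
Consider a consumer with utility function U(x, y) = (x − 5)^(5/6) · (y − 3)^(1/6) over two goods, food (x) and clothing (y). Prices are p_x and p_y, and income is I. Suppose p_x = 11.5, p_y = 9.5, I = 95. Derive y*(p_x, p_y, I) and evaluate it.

Let x' = x−5, y' = y−3. MRS = 5·y'/x' = p_x/p_y.
Substituting into the budget: x* = 5 + 5/6·(I − 5·p_x − 3·p_y)/p_x, and y* = 3 + 1/6·(…)/p_y.
Discretionary income = 95 − 5·11.5 − 3·9.5 = 9; y* = 3 + 1/6·9/9.5 = 3.1579.

y* = 3.1579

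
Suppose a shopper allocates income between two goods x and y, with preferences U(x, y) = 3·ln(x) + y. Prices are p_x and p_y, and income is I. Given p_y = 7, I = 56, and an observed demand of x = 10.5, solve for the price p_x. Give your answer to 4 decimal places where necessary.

p_x = 2

Set MRS = p_x/p_y: (3/x)/1 = p_x/p_y.
So x*(p_x,p_y) = 3·p_y/p_x, independent of income; and y* = (I − 3·p_y)/p_y.
Set x* = 10.5 in the demand function and solve for p_x: p_x = 2.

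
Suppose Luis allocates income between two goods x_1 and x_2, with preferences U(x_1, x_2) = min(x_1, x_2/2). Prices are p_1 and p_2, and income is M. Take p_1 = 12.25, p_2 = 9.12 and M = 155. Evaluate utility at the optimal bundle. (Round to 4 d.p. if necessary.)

V = 5.0836

Leontief preferences: the optimum is at the kink where x_1/1 = x_2/2, i.e. x_2 = 2·x_1.
Budget: p_1·x_1 + p_2·2·x_1 = M, so (p_1 + 2·p_2)·x_1 = M.
Demand: x_1*(p_1,p_2,M) = M/(p_1 + 2·p_2), x_2* = 2·M/(p_1 + 2·p_2).
Here 12.25 + 2·9.12 = 30.49, giving x_1* = 5.0836 and x_2* = 10.1673.
Utility at the optimum: U(5.0836, 10.1673) = 5.0836.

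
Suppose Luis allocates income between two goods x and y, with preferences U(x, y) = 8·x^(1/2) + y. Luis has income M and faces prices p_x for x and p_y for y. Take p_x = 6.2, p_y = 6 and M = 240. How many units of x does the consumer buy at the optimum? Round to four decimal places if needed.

x* = 14.9844

Utility is quasi-linear in y; the FOC for x is 4/√x = p_x/p_y.
Solve: √x = 4·p_y/p_x, so x*(p_x,p_y) = (4·p_y/p_x)², and y* = (M − p_x·x*)/p_y.
Plugging in: x* = (4·6/6.2)² = 14.9844.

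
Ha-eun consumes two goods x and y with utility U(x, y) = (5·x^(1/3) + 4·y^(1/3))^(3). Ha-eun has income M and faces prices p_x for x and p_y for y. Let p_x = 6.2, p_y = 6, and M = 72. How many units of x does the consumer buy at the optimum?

x* = 6.7229

MRS = MU_x/MU_y = (5/4)·(y/x)^(2/3). Set equal to p_x/p_y.
Hence y/x = ((4/5)·p_x/p_y)^(1/(2/3)), i.e. raised to the 1.5 power.
Substitute y = (y/x)·x into the budget: x* = M/(p_x + p_y·(y/x)).
Numerically y/x = 0.751615, so x* = 72/(6.2 + 6·0.751615) = 6.7229.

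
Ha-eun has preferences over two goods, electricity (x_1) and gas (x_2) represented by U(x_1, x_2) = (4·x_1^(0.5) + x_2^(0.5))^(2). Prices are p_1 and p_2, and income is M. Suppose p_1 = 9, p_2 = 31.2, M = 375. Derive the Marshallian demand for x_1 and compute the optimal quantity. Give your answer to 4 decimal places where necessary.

MRS = MU_x_1/MU_x_2 = 4·(x_2/x_1)^(0.5). Set equal to p_1/p_2.
Hence x_2/x_1 = ((1/4)·p_1/p_2)^(1/(0.5)), i.e. raised to the 2 power.
Substitute x_2 = (x_2/x_1)·x_1 into the budget: x_1* = M/(p_1 + p_2·(x_2/x_1)).
Numerically x_2/x_1 = 0.005201, so x_1* = 375/(9 + 31.2·0.005201) = 40.9288.

x_1* = 40.9288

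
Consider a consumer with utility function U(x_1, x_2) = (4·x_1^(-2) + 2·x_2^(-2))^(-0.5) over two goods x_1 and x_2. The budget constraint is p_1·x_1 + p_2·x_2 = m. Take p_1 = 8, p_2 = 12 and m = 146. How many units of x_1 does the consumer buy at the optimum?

MRS = MU_x_1/MU_x_2 = 2·(x_2/x_1)^(3). Set equal to p_1/p_2.
Hence x_2/x_1 = ((1/2)·p_1/p_2)^(1/(3)), i.e. raised to the 1/3 power.
Substitute x_2 = (x_2/x_1)·x_1 into the budget: x_1* = m/(p_1 + p_2·(x_2/x_1)).
Numerically x_2/x_1 = 0.693361, so x_1* = 146/(8 + 12·0.693361) = 8.9459.

x_1* = 8.9459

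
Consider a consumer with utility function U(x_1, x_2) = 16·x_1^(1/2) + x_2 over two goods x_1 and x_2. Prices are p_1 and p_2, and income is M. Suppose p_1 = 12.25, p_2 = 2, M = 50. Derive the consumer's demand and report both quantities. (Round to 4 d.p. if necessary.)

x_1* = 1.706, x_2* = 14.551

Set MRS = p_1/p_2: 8·x_1^(−1/2) = p_1/p_2.
Thus x_1* = (8·p_2/p_1)² — independent of M — with the rest of income spent on x_2.
Plugging in: x_1* = (8·2/12.25)² = 1.706, x_2* = 14.551.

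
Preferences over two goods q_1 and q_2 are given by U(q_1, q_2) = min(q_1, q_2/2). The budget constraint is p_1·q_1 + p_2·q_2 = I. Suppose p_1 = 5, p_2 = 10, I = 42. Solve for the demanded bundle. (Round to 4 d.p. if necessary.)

q_1* = 1.68, q_2* = 3.36

Leontief preferences: the optimum is at the kink where q_1/1 = q_2/2, i.e. q_2 = 2·q_1.
Budget: p_1·q_1 + p_2·2·q_1 = I, so (p_1 + 2·p_2)·q_1 = I.
Demand: q_1*(p_1,p_2,I) = I/(p_1 + 2·p_2), q_2* = 2·I/(p_1 + 2·p_2).
Here 5 + 2·10 = 25, giving q_1* = 1.68 and q_2* = 3.36.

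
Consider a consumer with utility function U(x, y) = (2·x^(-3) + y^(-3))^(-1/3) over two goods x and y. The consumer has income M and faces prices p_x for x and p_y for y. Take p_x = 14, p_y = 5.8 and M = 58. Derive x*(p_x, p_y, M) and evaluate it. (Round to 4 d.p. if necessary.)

With the ratio pinned down, the budget gives x* = M/(p_x + p_y·(y/x)) and y* = (y/x)·x*.
Numerically y/x = 1.048136, so x* = 58/(14 + 5.8·1.048136) = 2.8886.

x* = 2.8886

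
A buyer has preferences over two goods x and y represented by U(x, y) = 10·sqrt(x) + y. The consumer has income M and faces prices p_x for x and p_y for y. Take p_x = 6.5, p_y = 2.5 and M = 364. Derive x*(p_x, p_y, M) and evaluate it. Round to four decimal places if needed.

x* = 3.6982

Utility is quasi-linear in y; the FOC for x is 5/√x = p_x/p_y.
Solve: √x = 5·p_y/p_x, so x*(p_x,p_y) = (5·p_y/p_x)², and y* = (M − p_x·x*)/p_y.
Plugging in: x* = (5·2.5/6.5)² = 3.6982.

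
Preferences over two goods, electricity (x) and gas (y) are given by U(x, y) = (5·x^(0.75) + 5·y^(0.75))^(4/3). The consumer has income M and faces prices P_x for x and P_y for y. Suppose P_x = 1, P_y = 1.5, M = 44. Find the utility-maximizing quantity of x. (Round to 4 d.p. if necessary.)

x* = 33.9429

Numerically y/x = 0.197531, so x* = 44/(1 + 1.5·0.197531) = 33.9429.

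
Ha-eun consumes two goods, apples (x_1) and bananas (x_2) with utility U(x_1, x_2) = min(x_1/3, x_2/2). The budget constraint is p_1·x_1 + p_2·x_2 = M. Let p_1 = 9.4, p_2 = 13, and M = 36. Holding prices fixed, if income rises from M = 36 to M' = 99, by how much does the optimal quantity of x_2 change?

Δx_2* = 2.3247

Leontief preferences: the optimum is at the kink where x_1/3 = x_2/2, i.e. x_2 = (2/3)·x_1.
Budget: p_1·x_1 + p_2·(2/3)·x_1 = M, so (3·p_1 + 2·p_2)·x_1 = 3·M.
Demand: x_1*(p_1,p_2,M) = 3·M/(3·p_1 + 2·p_2), x_2* = 2·M/(3·p_1 + 2·p_2).
Here 3·9.4 + 2·13 = 54.2, giving x_2* = 1.3284.
At M' = 99: x_2* = 3.6531. Change: 3.6531 − 1.3284 = 2.3247.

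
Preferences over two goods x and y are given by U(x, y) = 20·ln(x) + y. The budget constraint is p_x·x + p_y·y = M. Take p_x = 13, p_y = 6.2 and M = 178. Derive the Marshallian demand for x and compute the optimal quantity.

MU_x = 20/x, MU_y = 1. Tangency: 20/x = p_x/p_y.
So x*(p_x,p_y) = 20·p_y/p_x, independent of income; and y* = (M − 20·p_y)/p_y.
At the given prices: x* = 20·6.2/13 = 9.5385.

x* = 9.5385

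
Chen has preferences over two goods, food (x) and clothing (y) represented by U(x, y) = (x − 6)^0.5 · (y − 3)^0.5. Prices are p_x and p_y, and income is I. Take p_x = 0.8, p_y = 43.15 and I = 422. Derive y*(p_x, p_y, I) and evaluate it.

This is Cobb-Douglas in (x−6, y−3): tangency gives 0.5·p_y·(y−3) = 0.5·p_x·(x−6).
Substituting into the budget: x* = 6 + 0.5·(I − 6·p_x − 3·p_y)/p_x, and y* = 3 + 0.5·(…)/p_y.
Discretionary income = 422 − 6·0.8 − 3·43.15 = 287.75; y* = 3 + 0.5·287.75/43.15 = 6.3343.

y* = 6.3343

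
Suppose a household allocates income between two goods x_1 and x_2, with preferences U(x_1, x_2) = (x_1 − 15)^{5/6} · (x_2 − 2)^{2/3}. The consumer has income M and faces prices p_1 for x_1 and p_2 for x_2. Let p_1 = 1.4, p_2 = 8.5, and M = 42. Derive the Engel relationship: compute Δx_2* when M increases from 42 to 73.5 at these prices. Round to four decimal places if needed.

Let x_1' = x_1−15, x_2' = x_2−2. MRS = (5/4)·x_2'/x_1' = p_1/p_2.
After buying the subsistence bundle (15, 2), a share 5/9 of the remaining income goes to x_1: x_1* = 15 + 5/9·(M − 15p_1 − 2p_2)/p_1.
Discretionary income = 42 − 15·1.4 − 2·8.5 = 4; x_2* = 2 + 4/9·4/8.5 = 2.2092.
At M' = 73.5: x_2* = 3.8562. Change: 3.8562 − 2.2092 = 1.6471.

Δx_2* = 1.6471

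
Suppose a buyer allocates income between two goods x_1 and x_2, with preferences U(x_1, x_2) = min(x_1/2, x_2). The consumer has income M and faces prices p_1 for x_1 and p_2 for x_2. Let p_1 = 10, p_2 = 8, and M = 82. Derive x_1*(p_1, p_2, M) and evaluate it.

x_1* = 5.8571

Leontief preferences: the optimum is at the kink where x_1/2 = x_2/1, i.e. x_2 = (1/2)·x_1.
Budget: p_1·x_1 + p_2·(1/2)·x_1 = M, so (2·p_1 + p_2)·x_1 = 2·M.
Demand: x_1*(p_1,p_2,M) = 2·M/(2·p_1 + p_2), x_2* = M/(2·p_1 + p_2).
Here 2·10 + 8 = 28, giving x_1* = 5.8571.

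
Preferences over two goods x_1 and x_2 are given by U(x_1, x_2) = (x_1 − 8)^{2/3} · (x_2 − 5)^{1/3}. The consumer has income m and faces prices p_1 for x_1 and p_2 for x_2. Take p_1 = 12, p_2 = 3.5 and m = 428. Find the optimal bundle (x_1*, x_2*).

MRS = 2·(x_2−5)/(x_1−8). Tangency with p_1/p_2 gives x_2−5 = (1/2)·(p_1/p_2)·(x_1−8).
Substituting into the budget: x_1* = 8 + 2/3·(m − 8·p_1 − 5·p_2)/p_1, and x_2* = 5 + 1/3·(…)/p_2.
Discretionary income = 428 − 8·12 − 5·3.5 = 314.5; x_1* = 8 + 2/3·314.5/12 = 25.4722; x_2* = 5 + 1/3·314.5/3.5 = 34.9524.

x_1* = 25.4722, x_2* = 34.9524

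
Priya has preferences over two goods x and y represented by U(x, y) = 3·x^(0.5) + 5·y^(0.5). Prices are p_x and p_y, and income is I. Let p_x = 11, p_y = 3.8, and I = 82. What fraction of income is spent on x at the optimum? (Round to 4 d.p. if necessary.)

share on x = 0.1106

Substitute y = (y/x)·x into the budget: x* = I/(p_x + p_y·(y/x)).
Numerically y/x = 23.276393, so x* = 82/(11 + 3.8·23.276393) = 0.8245 and y* = 23.276393·0.8245 = 19.1921.
Expenditure on x: 11·0.8245 = 9.0699; share = 0.1106.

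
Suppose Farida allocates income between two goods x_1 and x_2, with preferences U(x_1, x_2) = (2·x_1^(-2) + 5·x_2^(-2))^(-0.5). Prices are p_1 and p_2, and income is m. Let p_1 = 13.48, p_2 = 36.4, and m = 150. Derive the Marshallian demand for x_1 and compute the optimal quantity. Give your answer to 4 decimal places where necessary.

x_1* = 3.0639

MRS = MU_x_1/MU_x_2 = (2/5)·(x_2/x_1)^(3). Set equal to p_1/p_2.
Solve for the ratio: x_2/x_1 = [(5/2)·p_1/p_2]^(1/3).
With the ratio pinned down, the budget gives x_1* = m/(p_1 + p_2·(x_2/x_1)) and x_2* = (x_2/x_1)·x_1*.
Numerically x_2/x_1 = 0.974637, so x_1* = 150/(13.48 + 36.4·0.974637) = 3.0639.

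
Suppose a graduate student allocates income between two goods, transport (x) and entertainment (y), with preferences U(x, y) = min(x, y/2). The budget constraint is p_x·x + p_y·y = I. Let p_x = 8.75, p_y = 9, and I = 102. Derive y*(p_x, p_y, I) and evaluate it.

With perfect complements, no substitution: consume in ratio x:y = 1:2.
Budget: p_x·x + p_y·2·x = I, so (p_x + 2·p_y)·x = I.
Demand: x*(p_x,p_y,I) = I/(p_x + 2·p_y), y* = 2·I/(p_x + 2·p_y).
Here 8.75 + 2·9 = 26.75, giving y* = 7.6262.

y* = 7.6262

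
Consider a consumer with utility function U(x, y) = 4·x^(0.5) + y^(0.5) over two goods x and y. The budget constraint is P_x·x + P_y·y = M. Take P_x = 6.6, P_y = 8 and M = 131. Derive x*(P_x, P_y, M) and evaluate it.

MRS = MU_x/MU_y = 4·(y/x)^(0.5). Set equal to P_x/P_y.
Hence y/x = ((1/4)·P_x/P_y)^(1/(0.5)), i.e. raised to the 2 power.
With the ratio pinned down, the budget gives x* = M/(P_x + P_y·(y/x)) and y* = (y/x)·x*.
Numerically y/x = 0.042539, so x* = 131/(6.6 + 8·0.042539) = 18.8752.

x* = 18.8752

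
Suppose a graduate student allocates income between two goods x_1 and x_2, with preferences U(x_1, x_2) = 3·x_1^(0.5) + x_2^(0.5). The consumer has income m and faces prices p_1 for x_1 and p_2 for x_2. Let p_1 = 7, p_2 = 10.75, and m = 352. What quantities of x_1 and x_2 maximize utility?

x_1* = 46.8929, x_2* = 2.2092

MU_x_1 ∝ 3·x_1^(-0.5), MU_x_2 ∝ x_2^(-0.5), so MRS = 3·(x_2/x_1)^(0.5) = p_1/p_2.
Solve for the ratio: x_2/x_1 = [(1/3)·p_1/p_2]^(2).
Substitute x_2 = (x_2/x_1)·x_1 into the budget: x_1* = m/(p_1 + p_2·(x_2/x_1)).
Numerically x_2/x_1 = 0.047113, so x_1* = 352/(7 + 10.75·0.047113) = 46.8929 and x_2* = 0.047113·46.8929 = 2.2092.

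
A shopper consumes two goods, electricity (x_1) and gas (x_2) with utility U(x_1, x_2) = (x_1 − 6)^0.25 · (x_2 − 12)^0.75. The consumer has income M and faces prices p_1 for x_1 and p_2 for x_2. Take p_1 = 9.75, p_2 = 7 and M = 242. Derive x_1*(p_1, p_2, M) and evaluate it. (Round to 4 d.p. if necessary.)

This is Cobb-Douglas in (x_1−6, x_2−12): tangency gives 0.25·p_2·(x_2−12) = 0.75·p_1·(x_1−6).
Substituting into the budget: x_1* = 6 + 0.25·(M − 6·p_1 − 12·p_2)/p_1, and x_2* = 12 + 0.75·(…)/p_2.
Discretionary income = 242 − 6·9.75 − 12·7 = 99.5; x_1* = 6 + 0.25·99.5/9.75 = 8.5513.

x_1* = 8.5513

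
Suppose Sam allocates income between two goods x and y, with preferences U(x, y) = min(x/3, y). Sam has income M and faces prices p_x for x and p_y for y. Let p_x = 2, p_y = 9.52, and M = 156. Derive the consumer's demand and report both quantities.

With perfect complements, no substitution: consume in ratio x:y = 3:1.
Budget: p_x·x + p_y·(1/3)·x = M, so (3·p_x + p_y)·x = 3·M.
Demand: x*(p_x,p_y,M) = 3·M/(3·p_x + p_y), y* = M/(3·p_x + p_y).
Here 3·2 + 9.52 = 15.52, giving x* = 30.1546 and y* = 10.0515.

x* = 30.1546, y* = 10.0515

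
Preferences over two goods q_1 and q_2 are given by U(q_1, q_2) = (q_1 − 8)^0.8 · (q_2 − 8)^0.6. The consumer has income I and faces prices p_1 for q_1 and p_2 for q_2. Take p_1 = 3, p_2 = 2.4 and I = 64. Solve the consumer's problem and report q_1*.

q_1* = 11.9619

Let q_1' = q_1−8, q_2' = q_2−8. MRS = (4/3)·q_2'/q_1' = p_1/p_2.
After buying the subsistence bundle (8, 8), a share 4/7 of the remaining income goes to q_1: q_1* = 8 + 4/7·(I − 8p_1 − 8p_2)/p_1.
Discretionary income = 64 − 8·3 − 8·2.4 = 20.8; q_1* = 8 + 4/7·20.8/3 = 11.9619.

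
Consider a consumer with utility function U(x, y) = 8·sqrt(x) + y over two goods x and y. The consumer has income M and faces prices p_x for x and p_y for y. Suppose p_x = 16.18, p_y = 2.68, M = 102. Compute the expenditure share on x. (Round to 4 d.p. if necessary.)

Set MRS = p_x/p_y: 4·x^(−1/2) = p_x/p_y.
Thus x* = (4·p_y/p_x)² — independent of M — with the rest of income spent on y.
Plugging in: x* = (4·2.68/16.18)² = 0.439, y* = 35.4095.
Expenditure on x: 16.18·0.439 = 7.1025; share = 0.0696.

share on x = 0.0696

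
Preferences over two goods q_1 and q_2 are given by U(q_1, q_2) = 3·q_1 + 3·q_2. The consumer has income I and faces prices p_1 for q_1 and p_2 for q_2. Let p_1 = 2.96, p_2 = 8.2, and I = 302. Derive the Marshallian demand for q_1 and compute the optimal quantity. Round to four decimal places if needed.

q_1* = 102.027

Linear utility — the consumer picks whichever good has higher MU/price: 3/2.96 = 1.0135 vs 3/8.2 = 0.3659.
q_1 gives more utility per dollar, so spend all income on q_1: q_1* = I/p_1, q_2* = 0.
Numerically: q_1* = 102.027, q_2* = 0.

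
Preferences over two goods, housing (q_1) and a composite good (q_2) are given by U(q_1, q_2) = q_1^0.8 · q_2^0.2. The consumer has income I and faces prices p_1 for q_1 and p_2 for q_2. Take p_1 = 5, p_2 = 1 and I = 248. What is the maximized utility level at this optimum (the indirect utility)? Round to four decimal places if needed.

MU_q_1/MU_q_2 = (0.8·q_2)/(0.2·q_1); tangency sets this equal to p_1/p_2.
Rearranging, p_2·q_2 = (1/4)·p_1·q_1. Substituting into the budget gives p_1·q_1·(1 + (1/4)) = I.
Demand: q_1*(p_1,p_2,I) = 0.8·I/p_1 and q_2* = 0.2·I/p_2.
At p_1=5, p_2=1, I=248: q_1* = 0.8·248/5 = 39.68, q_2* = 49.6.
Utility at the optimum: U(39.68, 49.6) = 41.491.

V = 41.491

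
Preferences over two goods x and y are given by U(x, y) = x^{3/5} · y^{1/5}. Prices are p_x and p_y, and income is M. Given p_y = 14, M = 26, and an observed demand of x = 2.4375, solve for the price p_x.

p_x = 8

Tangency: MRS = 3·y/x = p_x/p_y.
Rearranging, p_y·y = (1/3)·p_x·x. Substituting into the budget gives p_x·x·(1 + (1/3)) = M.
Demand: x*(p_x,p_y,M) = 0.75·M/p_x and y* = 0.25·M/p_y.
Set x* = 2.4375 in the demand function and solve for p_x: p_x = 8.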